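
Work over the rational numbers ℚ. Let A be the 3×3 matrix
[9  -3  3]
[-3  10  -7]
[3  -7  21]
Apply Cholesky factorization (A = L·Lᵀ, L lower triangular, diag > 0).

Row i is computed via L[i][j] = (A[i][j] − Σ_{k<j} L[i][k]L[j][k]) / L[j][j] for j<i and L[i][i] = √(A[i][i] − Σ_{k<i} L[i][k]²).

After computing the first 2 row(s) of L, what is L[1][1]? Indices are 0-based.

L[1][1] = 3

Step 1: L[0][0] = √(9) = 3.
  L[1][0] = (-3) / L[0][0] = -1.
Step 2: L[1][1] = √(9) = 3.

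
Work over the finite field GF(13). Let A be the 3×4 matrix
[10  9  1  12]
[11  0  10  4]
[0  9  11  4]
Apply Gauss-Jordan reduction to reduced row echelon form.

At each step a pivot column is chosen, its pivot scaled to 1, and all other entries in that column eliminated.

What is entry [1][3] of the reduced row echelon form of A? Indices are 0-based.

M[1][3] = 11

[1] R0 /= 10  ⇒  (1, 10, 4, 9)
     R1 -= 11·R0  ⇒  (0, 7, 5, 9)
[2] R1 /= 7  ⇒  (0, 1, 10, 5)
     R0 -= 10·R1  ⇒  (1, 0, 8, 11)
     R2 -= 9·R1  ⇒  (0, 0, 12, 11)
[3] R2 /= 12  ⇒  (0, 0, 1, 2)
     R0 -= 8·R2  ⇒  (1, 0, 0, 8)
     R1 -= 10·R2  ⇒  (0, 1, 0, 11)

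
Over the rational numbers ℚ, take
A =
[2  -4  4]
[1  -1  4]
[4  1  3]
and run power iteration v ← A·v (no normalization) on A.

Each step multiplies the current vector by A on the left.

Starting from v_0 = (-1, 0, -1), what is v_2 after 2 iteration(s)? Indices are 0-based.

v_2 = (-20, -29, -50)

v_0 = (-1, 0, -1).
v_1 = A·v_0 = (-6, -5, -7).
v_2 = A·v_1 = (-20, -29, -50).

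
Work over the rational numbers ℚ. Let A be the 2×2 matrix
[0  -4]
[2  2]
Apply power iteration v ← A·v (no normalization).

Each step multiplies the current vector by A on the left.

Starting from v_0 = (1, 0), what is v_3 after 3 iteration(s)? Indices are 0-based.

v_0 = (1, 0).
v_1 = A·v_0 = (0, 2).
v_2 = A·v_1 = (-8, 4).
v_3 = A·v_2 = (-16, -8).

v_3 = (-16, -8)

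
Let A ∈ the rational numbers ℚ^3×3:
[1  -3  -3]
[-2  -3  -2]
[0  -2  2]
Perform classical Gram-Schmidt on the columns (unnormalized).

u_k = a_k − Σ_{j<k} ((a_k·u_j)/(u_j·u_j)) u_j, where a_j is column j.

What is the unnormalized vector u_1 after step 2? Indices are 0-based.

Step 1: u_0 = a_0 = (1, -2, 0).
Step 2: u_1 = a_1 − (3/5)·u_0 = (-18/5, -9/5, -2).

u_1 = (-18/5, -9/5, -2)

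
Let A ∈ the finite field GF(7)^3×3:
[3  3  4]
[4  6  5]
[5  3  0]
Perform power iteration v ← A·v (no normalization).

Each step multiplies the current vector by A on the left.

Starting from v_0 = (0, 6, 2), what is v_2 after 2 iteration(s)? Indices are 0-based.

v_0 = (0, 6, 2).
v_1 = A·v_0 = (5, 4, 4).
v_2 = A·v_1 = (1, 1, 2).

v_2 = (1, 1, 2)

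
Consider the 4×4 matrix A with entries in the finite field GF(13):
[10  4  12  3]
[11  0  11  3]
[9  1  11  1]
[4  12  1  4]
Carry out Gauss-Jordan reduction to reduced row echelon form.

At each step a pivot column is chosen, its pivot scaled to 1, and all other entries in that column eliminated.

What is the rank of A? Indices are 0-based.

[1] R0 /= 10  ⇒  (1, 3, 9, 12)
     R1 -= 11·R0  ⇒  (0, 6, 3, 1)
     R2 -= 9·R0  ⇒  (0, 0, 8, 10)
     R3 -= 4·R0  ⇒  (0, 0, 4, 8)
[2] R1 /= 6  ⇒  (0, 1, 7, 11)
     R0 -= 3·R1  ⇒  (1, 0, 1, 5)
[3] R2 /= 8  ⇒  (0, 0, 1, 11)
     R0 -= 1·R2  ⇒  (1, 0, 0, 7)
     R1 -= 7·R2  ⇒  (0, 1, 0, 12)
     R3 -= 4·R2  ⇒  (0, 0, 0, 3)
[4] R3 /= 3  ⇒  (0, 0, 0, 1)
     R0 -= 7·R3  ⇒  (1, 0, 0, 0)
     R1 -= 12·R3  ⇒  (0, 1, 0, 0)
     R2 -= 11·R3  ⇒  (0, 0, 1, 0)

rank = 4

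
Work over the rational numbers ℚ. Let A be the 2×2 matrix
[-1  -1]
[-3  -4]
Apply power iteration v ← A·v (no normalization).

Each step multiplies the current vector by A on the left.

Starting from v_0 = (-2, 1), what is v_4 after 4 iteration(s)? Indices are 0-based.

v_4 = (-67, -254)

v_0 = (-2, 1).
v_1 = A·v_0 = (1, 2).
v_2 = A·v_1 = (-3, -11).
v_3 = A·v_2 = (14, 53).
v_4 = A·v_3 = (-67, -254).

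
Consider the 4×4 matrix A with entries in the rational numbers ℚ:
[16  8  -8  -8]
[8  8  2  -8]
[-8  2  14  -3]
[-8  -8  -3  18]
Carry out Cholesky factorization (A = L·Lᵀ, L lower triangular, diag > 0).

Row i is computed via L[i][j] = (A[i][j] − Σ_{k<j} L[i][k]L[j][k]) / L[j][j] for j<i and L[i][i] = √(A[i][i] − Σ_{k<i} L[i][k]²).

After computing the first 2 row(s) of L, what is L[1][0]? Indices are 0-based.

L[1][0] = 2

Step 1: L[0][0] = √(16) = 4.
  L[1][0] = (8) / L[0][0] = 2.
Step 2: L[1][1] = √(4) = 2.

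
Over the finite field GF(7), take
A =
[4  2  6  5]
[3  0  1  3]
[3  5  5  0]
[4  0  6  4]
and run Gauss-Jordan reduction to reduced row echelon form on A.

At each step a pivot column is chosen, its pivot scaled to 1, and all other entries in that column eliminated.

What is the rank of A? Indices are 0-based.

rank = 3

step 1: normalize row 0 (÷4) = (1, 4, 5, 3)
  row 1: subtract 3×row0 = (0, 2, 0, 1)
  row 2: subtract 3×row0 = (0, 0, 4, 5)
  row 3: subtract 4×row0 = (0, 5, 0, 6)
step 2: normalize row 1 (÷2) = (0, 1, 0, 4)
  row 0: subtract 4×row1 = (1, 0, 5, 1)
  row 3: subtract 5×row1 = (0, 0, 0, 0)
step 3: normalize row 2 (÷4) = (0, 0, 1, 3)
  row 0: subtract 5×row2 = (1, 0, 0, 0)
skip col 3 (zero from row 3)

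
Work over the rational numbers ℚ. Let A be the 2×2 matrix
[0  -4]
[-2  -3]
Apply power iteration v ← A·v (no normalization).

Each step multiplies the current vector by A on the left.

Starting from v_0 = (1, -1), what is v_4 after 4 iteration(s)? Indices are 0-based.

v_4 = (-164, -211)

v_0 = (1, -1).
v_1 = A·v_0 = (4, 1).
v_2 = A·v_1 = (-4, -11).
v_3 = A·v_2 = (44, 41).
v_4 = A·v_3 = (-164, -211).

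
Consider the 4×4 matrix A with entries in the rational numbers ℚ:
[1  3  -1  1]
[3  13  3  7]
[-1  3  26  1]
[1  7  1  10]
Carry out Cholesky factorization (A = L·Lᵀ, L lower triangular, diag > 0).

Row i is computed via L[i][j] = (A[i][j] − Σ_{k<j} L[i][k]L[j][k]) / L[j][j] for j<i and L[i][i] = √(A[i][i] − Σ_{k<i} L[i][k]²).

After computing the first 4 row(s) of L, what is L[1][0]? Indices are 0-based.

L[1][0] = 3

Step 1: L[0][0] = √(1) = 1.
  L[1][0] = (3) / L[0][0] = 3.
Step 2: L[1][1] = √(4) = 2.
  L[2][0] = (-1) / L[0][0] = -1.
  L[2][1] = (6) / L[1][1] = 3.
Step 3: L[2][2] = √(16) = 4.
  L[3][0] = (1) / L[0][0] = 1.
  L[3][1] = (4) / L[1][1] = 2.
  L[3][2] = (-4) / L[2][2] = -1.
Step 4: L[3][3] = √(4) = 2.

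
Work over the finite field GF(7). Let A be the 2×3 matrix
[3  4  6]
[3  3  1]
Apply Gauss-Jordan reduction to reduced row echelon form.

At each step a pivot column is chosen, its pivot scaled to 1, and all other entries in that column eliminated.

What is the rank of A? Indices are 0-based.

rank = 2

[1] R0 /= 3  ⇒  (1, 6, 2)
     R1 -= 3·R0  ⇒  (0, 6, 2)
[2] R1 /= 6  ⇒  (0, 1, 5)
     R0 -= 6·R1  ⇒  (1, 0, 0)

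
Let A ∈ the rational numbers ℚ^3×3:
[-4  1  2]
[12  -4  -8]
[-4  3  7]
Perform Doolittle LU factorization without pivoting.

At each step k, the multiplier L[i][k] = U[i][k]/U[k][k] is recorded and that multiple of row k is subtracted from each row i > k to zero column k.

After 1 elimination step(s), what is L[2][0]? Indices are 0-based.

k=0: U[0][0]=-4
  eliminate (1,0): mult=-3, new row 1: (0, -1, -2); set L[1][0]=-3
  eliminate (2,0): mult=1, new row 2: (0, 2, 5); set L[2][0]=1

L[2][0] = 1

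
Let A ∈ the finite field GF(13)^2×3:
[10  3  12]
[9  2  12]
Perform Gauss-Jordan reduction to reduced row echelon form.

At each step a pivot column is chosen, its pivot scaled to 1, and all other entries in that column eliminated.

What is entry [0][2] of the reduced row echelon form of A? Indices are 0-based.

M[0][2] = 11

[1] R0 /= 10  ⇒  (1, 12, 9)
     R1 -= 9·R0  ⇒  (0, 11, 9)
[2] R1 /= 11  ⇒  (0, 1, 2)
     R0 -= 12·R1  ⇒  (1, 0, 11)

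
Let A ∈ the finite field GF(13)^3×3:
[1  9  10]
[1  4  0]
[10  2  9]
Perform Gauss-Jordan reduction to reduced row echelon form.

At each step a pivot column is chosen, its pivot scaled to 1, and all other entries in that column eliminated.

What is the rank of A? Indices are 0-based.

rank = 3

step 1: normalize row 0 (÷1) = (1, 9, 10)
  row 1: subtract 1×row0 = (0, 8, 3)
  row 2: subtract 10×row0 = (0, 3, 0)
step 2: normalize row 1 (÷8) = (0, 1, 2)
  row 0: subtract 9×row1 = (1, 0, 5)
  row 2: subtract 3×row1 = (0, 0, 7)
step 3: normalize row 2 (÷7) = (0, 0, 1)
  row 0: subtract 5×row2 = (1, 0, 0)
  row 1: subtract 2×row2 = (0, 1, 0)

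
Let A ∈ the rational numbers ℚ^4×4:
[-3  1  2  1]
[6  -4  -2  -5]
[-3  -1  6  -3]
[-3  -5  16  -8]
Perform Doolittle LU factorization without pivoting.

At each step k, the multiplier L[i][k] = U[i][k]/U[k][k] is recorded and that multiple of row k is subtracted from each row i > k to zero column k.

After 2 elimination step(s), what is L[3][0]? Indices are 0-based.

L[3][0] = 1

[col 0] pivot -3
  R1 -= -2*R0 → (0, -2, 2, -3)  (L[1][0] := -2)
  R2 -= 1*R0 → (0, -2, 4, -4)  (L[2][0] := 1)
  R3 -= 1*R0 → (0, -6, 14, -9)  (L[3][0] := 1)
[col 1] pivot -2
  R2 -= 1*R1 → (0, 0, 2, -1)  (L[2][1] := 1)
  R3 -= 3*R1 → (0, 0, 8, 0)  (L[3][1] := 3)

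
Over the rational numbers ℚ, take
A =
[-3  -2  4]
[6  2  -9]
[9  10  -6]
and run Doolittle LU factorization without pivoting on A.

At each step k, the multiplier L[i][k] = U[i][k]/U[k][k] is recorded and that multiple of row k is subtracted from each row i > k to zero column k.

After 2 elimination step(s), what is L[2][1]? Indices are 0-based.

k=0: U[0][0]=-3
  eliminate (1,0): mult=-2, new row 1: (0, -2, -1); set L[1][0]=-2
  eliminate (2,0): mult=-3, new row 2: (0, 4, 6); set L[2][0]=-3
k=1: U[1][1]=-2
  eliminate (2,1): mult=-2, new row 2: (0, 0, 4); set L[2][1]=-2

L[2][1] = -2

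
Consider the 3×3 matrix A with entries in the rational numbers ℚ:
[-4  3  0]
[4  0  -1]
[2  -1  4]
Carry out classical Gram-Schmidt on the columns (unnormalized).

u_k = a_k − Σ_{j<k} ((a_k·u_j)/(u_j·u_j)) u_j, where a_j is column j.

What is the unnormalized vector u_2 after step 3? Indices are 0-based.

u_2 = (50/41, -25/41, 150/41)

Step 1: u_0 = a_0 = (-4, 4, 2).
Step 2: u_1 = a_1 − (-7/18)·u_0 = (13/9, 14/9, -2/9).
Step 3: u_2 = a_2 − (1/9)·u_0 − (-22/41)·u_1 = (50/41, -25/41, 150/41).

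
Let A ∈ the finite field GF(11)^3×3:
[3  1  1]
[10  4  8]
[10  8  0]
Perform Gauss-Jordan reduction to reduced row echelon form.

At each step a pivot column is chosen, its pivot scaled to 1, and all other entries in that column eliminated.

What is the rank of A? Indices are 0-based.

rank = 3

step 1: normalize row 0 (÷3) = (1, 4, 4)
  row 1: subtract 10×row0 = (0, 8, 1)
  row 2: subtract 10×row0 = (0, 1, 4)
step 2: normalize row 1 (÷8) = (0, 1, 7)
  row 0: subtract 4×row1 = (1, 0, 9)
  row 2: subtract 1×row1 = (0, 0, 8)
step 3: normalize row 2 (÷8) = (0, 0, 1)
  row 0: subtract 9×row2 = (1, 0, 0)
  row 1: subtract 7×row2 = (0, 1, 0)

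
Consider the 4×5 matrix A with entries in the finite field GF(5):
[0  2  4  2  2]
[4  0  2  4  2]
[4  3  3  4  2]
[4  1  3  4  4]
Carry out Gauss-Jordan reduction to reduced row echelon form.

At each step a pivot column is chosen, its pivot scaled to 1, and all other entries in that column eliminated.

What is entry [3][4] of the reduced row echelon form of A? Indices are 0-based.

[1] R0 <-> R1
[1] R0 /= 4  ⇒  (1, 0, 3, 1, 3)
     R2 -= 4·R0  ⇒  (0, 3, 1, 0, 0)
     R3 -= 4·R0  ⇒  (0, 1, 1, 0, 2)
[2] R1 /= 2  ⇒  (0, 1, 2, 1, 1)
     R2 -= 3·R1  ⇒  (0, 0, 0, 2, 2)
     R3 -= 1·R1  ⇒  (0, 0, 4, 4, 1)
[3] R2 <-> R3
[3] R2 /= 4  ⇒  (0, 0, 1, 1, 4)
     R0 -= 3·R2  ⇒  (1, 0, 0, 3, 1)
     R1 -= 2·R2  ⇒  (0, 1, 0, 4, 3)
[4] R3 /= 2  ⇒  (0, 0, 0, 1, 1)
     R0 -= 3·R3  ⇒  (1, 0, 0, 0, 3)
     R1 -= 4·R3  ⇒  (0, 1, 0, 0, 4)
     R2 -= 1·R3  ⇒  (0, 0, 1, 0, 3)

M[3][4] = 1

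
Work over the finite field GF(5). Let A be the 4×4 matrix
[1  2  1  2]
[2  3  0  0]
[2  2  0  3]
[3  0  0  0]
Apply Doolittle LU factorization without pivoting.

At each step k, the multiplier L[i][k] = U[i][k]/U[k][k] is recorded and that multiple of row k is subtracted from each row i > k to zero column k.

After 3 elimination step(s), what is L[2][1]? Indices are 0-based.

L[2][1] = 2

k=0: U[0][0]=1
  eliminate (1,0): mult=2, new row 1: (0, 4, 3, 1); set L[1][0]=2
  eliminate (2,0): mult=2, new row 2: (0, 3, 3, 4); set L[2][0]=2
  eliminate (3,0): mult=3, new row 3: (0, 4, 2, 4); set L[3][0]=3
k=1: U[1][1]=4
  eliminate (2,1): mult=2, new row 2: (0, 0, 2, 2); set L[2][1]=2
  eliminate (3,1): mult=1, new row 3: (0, 0, 4, 3); set L[3][1]=1
k=2: U[2][2]=2
  eliminate (3,2): mult=2, new row 3: (0, 0, 0, 4); set L[3][2]=2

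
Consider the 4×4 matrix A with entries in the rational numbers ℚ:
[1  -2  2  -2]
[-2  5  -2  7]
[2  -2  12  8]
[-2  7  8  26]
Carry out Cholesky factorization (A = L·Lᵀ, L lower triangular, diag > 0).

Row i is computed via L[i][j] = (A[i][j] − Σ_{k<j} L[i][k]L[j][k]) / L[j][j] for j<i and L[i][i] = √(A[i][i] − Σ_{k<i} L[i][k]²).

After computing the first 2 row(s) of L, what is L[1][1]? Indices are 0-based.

Step 1: L[0][0] = √(1) = 1.
  L[1][0] = (-2) / L[0][0] = -2.
Step 2: L[1][1] = √(1) = 1.

L[1][1] = 1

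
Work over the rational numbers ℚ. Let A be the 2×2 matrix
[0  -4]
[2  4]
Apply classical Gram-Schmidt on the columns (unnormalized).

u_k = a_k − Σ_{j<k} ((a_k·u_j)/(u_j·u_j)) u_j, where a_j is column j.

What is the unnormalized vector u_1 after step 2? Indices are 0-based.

Step 1: u_0 = a_0 = (0, 2).
Step 2: u_1 = a_1 − (2)·u_0 = (-4, 0).

u_1 = (-4, 0)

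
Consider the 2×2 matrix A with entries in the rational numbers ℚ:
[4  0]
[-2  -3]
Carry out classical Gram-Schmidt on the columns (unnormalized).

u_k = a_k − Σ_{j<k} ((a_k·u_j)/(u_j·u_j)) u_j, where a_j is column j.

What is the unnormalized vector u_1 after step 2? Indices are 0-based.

u_1 = (-6/5, -12/5)

Step 1: u_0 = a_0 = (4, -2).
Step 2: u_1 = a_1 − (3/10)·u_0 = (-6/5, -12/5).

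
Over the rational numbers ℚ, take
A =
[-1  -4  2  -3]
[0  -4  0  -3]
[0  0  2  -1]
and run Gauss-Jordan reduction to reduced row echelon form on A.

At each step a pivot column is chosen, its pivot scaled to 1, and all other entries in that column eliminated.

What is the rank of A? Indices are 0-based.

[1] R0 /= -1  ⇒  (1, 4, -2, 3)
[2] R1 /= -4  ⇒  (0, 1, 0, 3/4)
     R0 -= 4·R1  ⇒  (1, 0, -2, 0)
[3] R2 /= 2  ⇒  (0, 0, 1, -1/2)
     R0 -= -2·R2  ⇒  (1, 0, 0, -1)

rank = 3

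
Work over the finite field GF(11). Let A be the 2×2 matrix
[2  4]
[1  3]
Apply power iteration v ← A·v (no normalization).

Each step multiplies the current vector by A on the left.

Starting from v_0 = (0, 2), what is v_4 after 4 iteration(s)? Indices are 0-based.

v_0 = (0, 2).
v_1 = A·v_0 = (8, 6).
v_2 = A·v_1 = (7, 4).
v_3 = A·v_2 = (8, 8).
v_4 = A·v_3 = (4, 10).

v_4 = (4, 10)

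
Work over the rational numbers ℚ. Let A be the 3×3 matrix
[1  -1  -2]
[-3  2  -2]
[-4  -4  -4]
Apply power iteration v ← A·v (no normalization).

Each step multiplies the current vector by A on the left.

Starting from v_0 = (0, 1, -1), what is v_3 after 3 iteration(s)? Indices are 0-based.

v_3 = (32, 59, 72)

v_0 = (0, 1, -1).
v_1 = A·v_0 = (1, 4, 0).
v_2 = A·v_1 = (-3, 5, -20).
v_3 = A·v_2 = (32, 59, 72).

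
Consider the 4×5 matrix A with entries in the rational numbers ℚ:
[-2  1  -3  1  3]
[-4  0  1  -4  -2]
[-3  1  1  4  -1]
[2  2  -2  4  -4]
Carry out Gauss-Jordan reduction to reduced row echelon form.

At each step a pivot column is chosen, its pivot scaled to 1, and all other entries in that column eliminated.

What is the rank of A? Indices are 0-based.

step 1: normalize row 0 (÷-2) = (1, -1/2, 3/2, -1/2, -3/2)
  row 1: subtract -4×row0 = (0, -2, 7, -6, -8)
  row 2: subtract -3×row0 = (0, -1/2, 11/2, 5/2, -11/2)
  row 3: subtract 2×row0 = (0, 3, -5, 5, -1)
step 2: normalize row 1 (÷-2) = (0, 1, -7/2, 3, 4)
  row 0: subtract -1/2×row1 = (1, 0, -1/4, 1, 1/2)
  row 2: subtract -1/2×row1 = (0, 0, 15/4, 4, -7/2)
  row 3: subtract 3×row1 = (0, 0, 11/2, -4, -13)
step 3: normalize row 2 (÷15/4) = (0, 0, 1, 16/15, -14/15)
  row 0: subtract -1/4×row2 = (1, 0, 0, 19/15, 4/15)
  row 1: subtract -7/2×row2 = (0, 1, 0, 101/15, 11/15)
  row 3: subtract 11/2×row2 = (0, 0, 0, -148/15, -118/15)
step 4: normalize row 3 (÷-148/15) = (0, 0, 0, 1, 59/74)
  row 0: subtract 19/15×row3 = (1, 0, 0, 0, -55/74)
  row 1: subtract 101/15×row3 = (0, 1, 0, 0, -343/74)
  row 2: subtract 16/15×row3 = (0, 0, 1, 0, -66/37)

rank = 4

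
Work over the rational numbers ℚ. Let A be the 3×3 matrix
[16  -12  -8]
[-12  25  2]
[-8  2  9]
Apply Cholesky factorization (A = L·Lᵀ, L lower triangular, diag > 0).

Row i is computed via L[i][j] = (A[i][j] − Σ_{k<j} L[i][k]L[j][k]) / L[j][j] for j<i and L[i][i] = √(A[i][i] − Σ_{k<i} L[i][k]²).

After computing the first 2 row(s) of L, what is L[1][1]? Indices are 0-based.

L[1][1] = 4

Step 1: L[0][0] = √(16) = 4.
  L[1][0] = (-12) / L[0][0] = -3.
Step 2: L[1][1] = √(16) = 4.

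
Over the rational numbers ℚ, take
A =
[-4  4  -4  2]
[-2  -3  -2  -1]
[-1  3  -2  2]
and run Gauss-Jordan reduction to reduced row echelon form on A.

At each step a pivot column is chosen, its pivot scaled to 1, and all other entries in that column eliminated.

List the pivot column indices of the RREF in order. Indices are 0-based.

pivot columns: 0, 1, 2

step 1: normalize row 0 (÷-4) = (1, -1, 1, -1/2)
  row 1: subtract -2×row0 = (0, -5, 0, -2)
  row 2: subtract -1×row0 = (0, 2, -1, 3/2)
step 2: normalize row 1 (÷-5) = (0, 1, 0, 2/5)
  row 0: subtract -1×row1 = (1, 0, 1, -1/10)
  row 2: subtract 2×row1 = (0, 0, -1, 7/10)
step 3: normalize row 2 (÷-1) = (0, 0, 1, -7/10)
  row 0: subtract 1×row2 = (1, 0, 0, 3/5)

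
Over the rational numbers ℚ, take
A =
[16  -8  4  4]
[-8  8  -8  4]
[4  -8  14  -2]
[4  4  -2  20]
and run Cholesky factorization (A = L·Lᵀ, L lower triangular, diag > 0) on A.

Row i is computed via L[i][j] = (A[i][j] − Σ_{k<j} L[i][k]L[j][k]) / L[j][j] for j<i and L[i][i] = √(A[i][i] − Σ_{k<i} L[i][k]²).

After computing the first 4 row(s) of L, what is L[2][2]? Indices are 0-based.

L[2][2] = 2

Step 1: L[0][0] = √(16) = 4.
  L[1][0] = (-8) / L[0][0] = -2.
Step 2: L[1][1] = √(4) = 2.
  L[2][0] = (4) / L[0][0] = 1.
  L[2][1] = (-6) / L[1][1] = -3.
Step 3: L[2][2] = √(4) = 2.
  L[3][0] = (4) / L[0][0] = 1.
  L[3][1] = (6) / L[1][1] = 3.
  L[3][2] = (6) / L[2][2] = 3.
Step 4: L[3][3] = √(1) = 1.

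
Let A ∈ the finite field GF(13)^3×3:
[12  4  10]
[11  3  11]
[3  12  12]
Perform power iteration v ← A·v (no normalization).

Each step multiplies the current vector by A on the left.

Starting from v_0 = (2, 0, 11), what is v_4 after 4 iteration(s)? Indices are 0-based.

v_0 = (2, 0, 11).
v_1 = A·v_0 = (4, 0, 8).
v_2 = A·v_1 = (11, 2, 4).
v_3 = A·v_2 = (11, 2, 1).
v_4 = A·v_3 = (7, 8, 4).

v_4 = (7, 8, 4)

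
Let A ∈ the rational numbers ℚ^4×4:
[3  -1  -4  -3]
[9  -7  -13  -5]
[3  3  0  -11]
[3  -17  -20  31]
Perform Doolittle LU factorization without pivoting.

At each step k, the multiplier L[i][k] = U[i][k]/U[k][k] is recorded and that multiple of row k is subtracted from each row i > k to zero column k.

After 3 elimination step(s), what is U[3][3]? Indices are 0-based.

U[3][3] = 2

[col 0] pivot 3
  R1 -= 3*R0 → (0, -4, -1, 4)  (L[1][0] := 3)
  R2 -= 1*R0 → (0, 4, 4, -8)  (L[2][0] := 1)
  R3 -= 1*R0 → (0, -16, -16, 34)  (L[3][0] := 1)
[col 1] pivot -4
  R2 -= -1*R1 → (0, 0, 3, -4)  (L[2][1] := -1)
  R3 -= 4*R1 → (0, 0, -12, 18)  (L[3][1] := 4)
[col 2] pivot 3
  R3 -= -4*R2 → (0, 0, 0, 2)  (L[3][2] := -4)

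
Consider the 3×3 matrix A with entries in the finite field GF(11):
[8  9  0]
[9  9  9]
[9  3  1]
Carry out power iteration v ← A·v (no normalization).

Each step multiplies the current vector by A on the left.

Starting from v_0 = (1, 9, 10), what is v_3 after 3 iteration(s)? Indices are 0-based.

v_0 = (1, 9, 10).
v_1 = A·v_0 = (1, 4, 2).
v_2 = A·v_1 = (0, 8, 1).
v_3 = A·v_2 = (6, 4, 3).

v_3 = (6, 4, 3)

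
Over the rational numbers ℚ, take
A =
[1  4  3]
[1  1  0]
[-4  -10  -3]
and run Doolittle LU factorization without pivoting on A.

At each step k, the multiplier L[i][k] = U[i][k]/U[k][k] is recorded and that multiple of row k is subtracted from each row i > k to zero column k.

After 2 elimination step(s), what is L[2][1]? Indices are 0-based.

[col 0] pivot 1
  R1 -= 1*R0 → (0, -3, -3)  (L[1][0] := 1)
  R2 -= -4*R0 → (0, 6, 9)  (L[2][0] := -4)
[col 1] pivot -3
  R2 -= -2*R1 → (0, 0, 3)  (L[2][1] := -2)

L[2][1] = -2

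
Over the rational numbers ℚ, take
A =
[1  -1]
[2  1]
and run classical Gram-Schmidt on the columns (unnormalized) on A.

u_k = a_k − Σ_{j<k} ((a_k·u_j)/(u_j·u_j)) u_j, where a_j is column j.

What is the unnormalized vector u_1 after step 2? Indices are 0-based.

u_1 = (-6/5, 3/5)

Step 1: u_0 = a_0 = (1, 2).
Step 2: u_1 = a_1 − (1/5)·u_0 = (-6/5, 3/5).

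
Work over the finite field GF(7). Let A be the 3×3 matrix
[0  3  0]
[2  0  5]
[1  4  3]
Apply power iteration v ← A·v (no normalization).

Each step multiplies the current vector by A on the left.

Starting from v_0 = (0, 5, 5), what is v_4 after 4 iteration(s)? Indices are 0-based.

v_0 = (0, 5, 5).
v_1 = A·v_0 = (1, 4, 0).
v_2 = A·v_1 = (5, 2, 3).
v_3 = A·v_2 = (6, 4, 1).
v_4 = A·v_3 = (5, 3, 4).

v_4 = (5, 3, 4)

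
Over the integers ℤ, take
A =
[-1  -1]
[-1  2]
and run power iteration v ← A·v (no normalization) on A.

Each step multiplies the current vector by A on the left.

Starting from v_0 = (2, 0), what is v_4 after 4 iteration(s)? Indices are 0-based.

v_4 = (10, -14)

v_0 = (2, 0).
v_1 = A·v_0 = (-2, -2).
v_2 = A·v_1 = (4, -2).
v_3 = A·v_2 = (-2, -8).
v_4 = A·v_3 = (10, -14).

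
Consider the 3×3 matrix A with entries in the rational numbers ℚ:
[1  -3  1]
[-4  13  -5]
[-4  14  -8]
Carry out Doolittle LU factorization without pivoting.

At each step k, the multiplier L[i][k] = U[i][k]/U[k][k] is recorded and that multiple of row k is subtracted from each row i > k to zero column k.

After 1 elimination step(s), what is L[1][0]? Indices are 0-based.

[col 0] pivot 1
  R1 -= -4*R0 → (0, 1, -1)  (L[1][0] := -4)
  R2 -= -4*R0 → (0, 2, -4)  (L[2][0] := -4)

L[1][0] = -4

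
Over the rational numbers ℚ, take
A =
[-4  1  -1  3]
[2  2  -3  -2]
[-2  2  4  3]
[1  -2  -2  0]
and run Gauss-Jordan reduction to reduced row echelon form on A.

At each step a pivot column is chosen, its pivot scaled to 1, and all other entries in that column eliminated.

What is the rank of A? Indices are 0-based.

rank = 4

step 1: normalize row 0 (÷-4) = (1, -1/4, 1/4, -3/4)
  row 1: subtract 2×row0 = (0, 5/2, -7/2, -1/2)
  row 2: subtract -2×row0 = (0, 3/2, 9/2, 3/2)
  row 3: subtract 1×row0 = (0, -7/4, -9/4, 3/4)
step 2: normalize row 1 (÷5/2) = (0, 1, -7/5, -1/5)
  row 0: subtract -1/4×row1 = (1, 0, -1/10, -4/5)
  row 2: subtract 3/2×row1 = (0, 0, 33/5, 9/5)
  row 3: subtract -7/4×row1 = (0, 0, -47/10, 2/5)
step 3: normalize row 2 (÷33/5) = (0, 0, 1, 3/11)
  row 0: subtract -1/10×row2 = (1, 0, 0, -17/22)
  row 1: subtract -7/5×row2 = (0, 1, 0, 2/11)
  row 3: subtract -47/10×row2 = (0, 0, 0, 37/22)
step 4: normalize row 3 (÷37/22) = (0, 0, 0, 1)
  row 0: subtract -17/22×row3 = (1, 0, 0, 0)
  row 1: subtract 2/11×row3 = (0, 1, 0, 0)
  row 2: subtract 3/11×row3 = (0, 0, 1, 0)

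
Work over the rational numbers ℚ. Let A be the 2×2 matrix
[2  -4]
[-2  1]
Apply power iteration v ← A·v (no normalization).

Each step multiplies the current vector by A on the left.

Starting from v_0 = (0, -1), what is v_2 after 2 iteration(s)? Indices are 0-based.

v_0 = (0, -1).
v_1 = A·v_0 = (4, -1).
v_2 = A·v_1 = (12, -9).

v_2 = (12, -9)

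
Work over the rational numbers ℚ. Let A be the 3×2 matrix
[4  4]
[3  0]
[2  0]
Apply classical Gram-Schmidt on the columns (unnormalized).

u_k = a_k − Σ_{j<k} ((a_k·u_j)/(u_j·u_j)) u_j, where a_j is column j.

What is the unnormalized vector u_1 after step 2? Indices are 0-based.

u_1 = (52/29, -48/29, -32/29)

Step 1: u_0 = a_0 = (4, 3, 2).
Step 2: u_1 = a_1 − (16/29)·u_0 = (52/29, -48/29, -32/29).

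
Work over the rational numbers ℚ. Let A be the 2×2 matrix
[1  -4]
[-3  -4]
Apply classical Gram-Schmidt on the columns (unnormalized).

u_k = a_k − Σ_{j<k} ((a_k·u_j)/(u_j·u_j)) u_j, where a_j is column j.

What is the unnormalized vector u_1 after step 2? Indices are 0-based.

u_1 = (-24/5, -8/5)

Step 1: u_0 = a_0 = (1, -3).
Step 2: u_1 = a_1 − (4/5)·u_0 = (-24/5, -8/5).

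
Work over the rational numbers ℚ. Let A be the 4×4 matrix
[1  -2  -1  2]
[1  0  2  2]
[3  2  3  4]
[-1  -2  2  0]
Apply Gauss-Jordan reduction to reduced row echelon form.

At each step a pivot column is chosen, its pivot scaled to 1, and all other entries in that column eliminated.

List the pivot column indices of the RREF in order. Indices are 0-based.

pivot columns: 0, 1, 2, 3

step 1: normalize row 0 (÷1) = (1, -2, -1, 2)
  row 1: subtract 1×row0 = (0, 2, 3, 0)
  row 2: subtract 3×row0 = (0, 8, 6, -2)
  row 3: subtract -1×row0 = (0, -4, 1, 2)
step 2: normalize row 1 (÷2) = (0, 1, 3/2, 0)
  row 0: subtract -2×row1 = (1, 0, 2, 2)
  row 2: subtract 8×row1 = (0, 0, -6, -2)
  row 3: subtract -4×row1 = (0, 0, 7, 2)
step 3: normalize row 2 (÷-6) = (0, 0, 1, 1/3)
  row 0: subtract 2×row2 = (1, 0, 0, 4/3)
  row 1: subtract 3/2×row2 = (0, 1, 0, -1/2)
  row 3: subtract 7×row2 = (0, 0, 0, -1/3)
step 4: normalize row 3 (÷-1/3) = (0, 0, 0, 1)
  row 0: subtract 4/3×row3 = (1, 0, 0, 0)
  row 1: subtract -1/2×row3 = (0, 1, 0, 0)
  row 2: subtract 1/3×row3 = (0, 0, 1, 0)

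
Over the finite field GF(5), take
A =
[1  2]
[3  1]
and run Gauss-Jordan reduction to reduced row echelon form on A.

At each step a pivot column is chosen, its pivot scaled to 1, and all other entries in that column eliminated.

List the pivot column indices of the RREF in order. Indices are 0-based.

pivot columns: 0

step 1: normalize row 0 (÷1) = (1, 2)
  row 1: subtract 3×row0 = (0, 0)
skip col 1 (zero from row 1)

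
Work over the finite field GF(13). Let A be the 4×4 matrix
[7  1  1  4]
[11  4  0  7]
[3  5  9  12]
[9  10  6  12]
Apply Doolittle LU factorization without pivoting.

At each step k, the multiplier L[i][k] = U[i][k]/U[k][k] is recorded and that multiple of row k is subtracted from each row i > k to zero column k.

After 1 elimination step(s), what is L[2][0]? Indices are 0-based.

k=0: U[0][0]=7
  eliminate (1,0): mult=9, new row 1: (0, 8, 4, 10); set L[1][0]=9
  eliminate (2,0): mult=6, new row 2: (0, 12, 3, 1); set L[2][0]=6
  eliminate (3,0): mult=5, new row 3: (0, 5, 1, 5); set L[3][0]=5

L[2][0] = 6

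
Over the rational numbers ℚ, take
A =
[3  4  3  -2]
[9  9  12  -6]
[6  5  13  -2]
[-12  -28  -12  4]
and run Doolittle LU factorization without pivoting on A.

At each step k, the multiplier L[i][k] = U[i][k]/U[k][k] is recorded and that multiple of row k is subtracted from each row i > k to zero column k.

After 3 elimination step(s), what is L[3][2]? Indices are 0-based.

L[3][2] = -3

Step 1: pivot at (0,0) is 3.
  row1 ← row1 − (3)·row0  ⇒  L[1][0]=3, U row1=(0, -3, 3, 0)
  row2 ← row2 − (2)·row0  ⇒  L[2][0]=2, U row2=(0, -3, 7, 2)
  row3 ← row3 − (-4)·row0  ⇒  L[3][0]=-4, U row3=(0, -12, 0, -4)
Step 2: pivot at (1,1) is -3.
  row2 ← row2 − (1)·row1  ⇒  L[2][1]=1, U row2=(0, 0, 4, 2)
  row3 ← row3 − (4)·row1  ⇒  L[3][1]=4, U row3=(0, 0, -12, -4)
Step 3: pivot at (2,2) is 4.
  row3 ← row3 − (-3)·row2  ⇒  L[3][2]=-3, U row3=(0, 0, 0, 2)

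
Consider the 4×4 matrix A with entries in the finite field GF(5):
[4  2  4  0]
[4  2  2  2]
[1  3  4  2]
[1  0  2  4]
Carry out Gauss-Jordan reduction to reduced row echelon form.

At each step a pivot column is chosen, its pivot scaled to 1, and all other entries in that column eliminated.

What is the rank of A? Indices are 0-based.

pivot(0,0)=4: scale R0 → (1, 3, 1, 0)
  clear (1,0): R1 −= (4)R0 → (0, 0, 3, 2)
  clear (2,0): R2 −= (1)R0 → (0, 0, 3, 2)
  clear (3,0): R3 −= (1)R0 → (0, 2, 1, 4)
pivot(1,1): swap R1↔R3
pivot(1,1)=2: scale R1 → (0, 1, 3, 2)
  clear (0,1): R0 −= (3)R1 → (1, 0, 2, 4)
pivot(2,2)=3: scale R2 → (0, 0, 1, 4)
  clear (0,2): R0 −= (2)R2 → (1, 0, 0, 1)
  clear (1,2): R1 −= (3)R2 → (0, 1, 0, 0)
  clear (3,2): R3 −= (3)R2 → (0, 0, 0, 0)
col 3: no nonzero at/below row 3; advance.

rank = 3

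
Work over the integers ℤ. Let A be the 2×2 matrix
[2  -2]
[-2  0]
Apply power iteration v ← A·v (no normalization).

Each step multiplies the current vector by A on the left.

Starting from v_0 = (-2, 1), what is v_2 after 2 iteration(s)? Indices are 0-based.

v_0 = (-2, 1).
v_1 = A·v_0 = (-6, 4).
v_2 = A·v_1 = (-20, 12).

v_2 = (-20, 12)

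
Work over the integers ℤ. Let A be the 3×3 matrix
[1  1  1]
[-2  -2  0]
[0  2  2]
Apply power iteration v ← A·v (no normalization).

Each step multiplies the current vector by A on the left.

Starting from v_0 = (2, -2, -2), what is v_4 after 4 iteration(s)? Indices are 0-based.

v_4 = (-34, 20, -24)

v_0 = (2, -2, -2).
v_1 = A·v_0 = (-2, 0, -8).
v_2 = A·v_1 = (-10, 4, -16).
v_3 = A·v_2 = (-22, 12, -24).
v_4 = A·v_3 = (-34, 20, -24).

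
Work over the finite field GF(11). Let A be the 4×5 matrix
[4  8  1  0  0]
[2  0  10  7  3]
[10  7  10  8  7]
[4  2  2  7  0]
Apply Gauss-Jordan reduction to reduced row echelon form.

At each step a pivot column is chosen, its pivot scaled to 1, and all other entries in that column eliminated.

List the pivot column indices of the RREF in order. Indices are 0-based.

pivot columns: 0, 1, 2, 3

step 1: normalize row 0 (÷4) = (1, 2, 3, 0, 0)
  row 1: subtract 2×row0 = (0, 7, 4, 7, 3)
  row 2: subtract 10×row0 = (0, 9, 2, 8, 7)
  row 3: subtract 4×row0 = (0, 5, 1, 7, 0)
step 2: normalize row 1 (÷7) = (0, 1, 10, 1, 2)
  row 0: subtract 2×row1 = (1, 0, 5, 9, 7)
  row 2: subtract 9×row1 = (0, 0, 0, 10, 0)
  row 3: subtract 5×row1 = (0, 0, 6, 2, 1)
step 3: exchange rows 2,3
step 3: normalize row 2 (÷6) = (0, 0, 1, 4, 2)
  row 0: subtract 5×row2 = (1, 0, 0, 0, 8)
  row 1: subtract 10×row2 = (0, 1, 0, 5, 4)
step 4: normalize row 3 (÷10) = (0, 0, 0, 1, 0)
  row 1: subtract 5×row3 = (0, 1, 0, 0, 4)
  row 2: subtract 4×row3 = (0, 0, 1, 0, 2)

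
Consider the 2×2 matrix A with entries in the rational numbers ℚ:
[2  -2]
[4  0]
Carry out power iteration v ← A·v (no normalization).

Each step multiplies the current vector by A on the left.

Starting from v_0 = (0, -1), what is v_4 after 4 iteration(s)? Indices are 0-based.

v_0 = (0, -1).
v_1 = A·v_0 = (2, 0).
v_2 = A·v_1 = (4, 8).
v_3 = A·v_2 = (-8, 16).
v_4 = A·v_3 = (-48, -32).

v_4 = (-48, -32)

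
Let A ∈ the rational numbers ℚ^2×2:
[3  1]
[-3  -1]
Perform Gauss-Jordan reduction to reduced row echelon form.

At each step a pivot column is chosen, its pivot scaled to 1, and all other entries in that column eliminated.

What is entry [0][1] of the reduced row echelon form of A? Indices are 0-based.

step 1: normalize row 0 (÷3) = (1, 1/3)
  row 1: subtract -3×row0 = (0, 0)
skip col 1 (zero from row 1)

M[0][1] = 1/3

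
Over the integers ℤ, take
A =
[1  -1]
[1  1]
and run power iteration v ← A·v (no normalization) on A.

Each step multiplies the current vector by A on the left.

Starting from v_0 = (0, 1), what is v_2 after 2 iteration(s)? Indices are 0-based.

v_0 = (0, 1).
v_1 = A·v_0 = (-1, 1).
v_2 = A·v_1 = (-2, 0).

v_2 = (-2, 0)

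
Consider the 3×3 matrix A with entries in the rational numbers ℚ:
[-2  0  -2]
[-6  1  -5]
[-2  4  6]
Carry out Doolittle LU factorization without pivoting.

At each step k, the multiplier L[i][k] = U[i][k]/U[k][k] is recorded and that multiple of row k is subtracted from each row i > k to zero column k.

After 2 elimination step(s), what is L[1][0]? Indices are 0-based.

[col 0] pivot -2
  R1 -= 3*R0 → (0, 1, 1)  (L[1][0] := 3)
  R2 -= 1*R0 → (0, 4, 8)  (L[2][0] := 1)
[col 1] pivot 1
  R2 -= 4*R1 → (0, 0, 4)  (L[2][1] := 4)

L[1][0] = 3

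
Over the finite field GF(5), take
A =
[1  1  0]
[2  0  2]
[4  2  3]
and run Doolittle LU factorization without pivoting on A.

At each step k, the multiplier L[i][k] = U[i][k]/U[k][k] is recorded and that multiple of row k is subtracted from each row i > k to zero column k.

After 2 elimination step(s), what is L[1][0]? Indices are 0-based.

Step 1: pivot at (0,0) is 1.
  row1 ← row1 − (2)·row0  ⇒  L[1][0]=2, U row1=(0, 3, 2)
  row2 ← row2 − (4)·row0  ⇒  L[2][0]=4, U row2=(0, 3, 3)
Step 2: pivot at (1,1) is 3.
  row2 ← row2 − (1)·row1  ⇒  L[2][1]=1, U row2=(0, 0, 1)

L[1][0] = 2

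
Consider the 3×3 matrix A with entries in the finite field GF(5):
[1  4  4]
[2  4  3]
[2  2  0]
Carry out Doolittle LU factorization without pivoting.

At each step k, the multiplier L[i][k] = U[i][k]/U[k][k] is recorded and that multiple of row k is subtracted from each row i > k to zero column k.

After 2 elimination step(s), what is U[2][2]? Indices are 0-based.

U[2][2] = 2

[col 0] pivot 1
  R1 -= 2*R0 → (0, 1, 0)  (L[1][0] := 2)
  R2 -= 2*R0 → (0, 4, 2)  (L[2][0] := 2)
[col 1] pivot 1
  R2 -= 4*R1 → (0, 0, 2)  (L[2][1] := 4)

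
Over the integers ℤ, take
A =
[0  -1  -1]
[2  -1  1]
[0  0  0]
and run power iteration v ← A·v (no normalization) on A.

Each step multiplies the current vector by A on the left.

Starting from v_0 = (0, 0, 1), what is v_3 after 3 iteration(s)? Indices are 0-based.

v_0 = (0, 0, 1).
v_1 = A·v_0 = (-1, 1, 0).
v_2 = A·v_1 = (-1, -3, 0).
v_3 = A·v_2 = (3, 1, 0).

v_3 = (3, 1, 0)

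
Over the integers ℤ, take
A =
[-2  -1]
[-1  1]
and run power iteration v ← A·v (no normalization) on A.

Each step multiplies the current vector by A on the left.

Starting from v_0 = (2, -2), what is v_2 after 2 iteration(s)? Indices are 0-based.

v_0 = (2, -2).
v_1 = A·v_0 = (-2, -4).
v_2 = A·v_1 = (8, -2).

v_2 = (8, -2)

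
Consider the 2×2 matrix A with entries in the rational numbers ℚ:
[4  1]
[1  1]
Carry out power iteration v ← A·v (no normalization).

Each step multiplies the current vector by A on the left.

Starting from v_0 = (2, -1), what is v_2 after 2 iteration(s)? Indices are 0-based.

v_0 = (2, -1).
v_1 = A·v_0 = (7, 1).
v_2 = A·v_1 = (29, 8).

v_2 = (29, 8)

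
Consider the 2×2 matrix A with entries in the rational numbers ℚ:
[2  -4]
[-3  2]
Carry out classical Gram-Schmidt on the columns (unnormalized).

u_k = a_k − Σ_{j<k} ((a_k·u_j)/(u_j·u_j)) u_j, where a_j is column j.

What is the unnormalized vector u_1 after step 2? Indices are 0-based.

u_1 = (-24/13, -16/13)

Step 1: u_0 = a_0 = (2, -3).
Step 2: u_1 = a_1 − (-14/13)·u_0 = (-24/13, -16/13).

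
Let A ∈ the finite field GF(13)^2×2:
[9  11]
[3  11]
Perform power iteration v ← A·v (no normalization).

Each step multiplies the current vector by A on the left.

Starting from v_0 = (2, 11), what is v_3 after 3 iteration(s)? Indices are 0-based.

v_0 = (2, 11).
v_1 = A·v_0 = (9, 10).
v_2 = A·v_1 = (9, 7).
v_3 = A·v_2 = (2, 0).

v_3 = (2, 0)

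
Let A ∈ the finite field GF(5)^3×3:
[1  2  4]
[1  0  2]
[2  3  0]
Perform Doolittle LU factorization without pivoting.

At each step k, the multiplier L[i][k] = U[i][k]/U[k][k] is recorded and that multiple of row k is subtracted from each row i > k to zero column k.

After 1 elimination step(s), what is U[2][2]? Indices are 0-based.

U[2][2] = 2

Step 1: pivot at (0,0) is 1.
  row1 ← row1 − (1)·row0  ⇒  L[1][0]=1, U row1=(0, 3, 3)
  row2 ← row2 − (2)·row0  ⇒  L[2][0]=2, U row2=(0, 4, 2)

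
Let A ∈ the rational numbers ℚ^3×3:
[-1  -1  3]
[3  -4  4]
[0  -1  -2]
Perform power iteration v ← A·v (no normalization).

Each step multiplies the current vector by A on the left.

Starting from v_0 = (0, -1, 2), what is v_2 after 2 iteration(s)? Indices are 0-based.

v_2 = (-28, -39, -6)

v_0 = (0, -1, 2).
v_1 = A·v_0 = (7, 12, -3).
v_2 = A·v_1 = (-28, -39, -6).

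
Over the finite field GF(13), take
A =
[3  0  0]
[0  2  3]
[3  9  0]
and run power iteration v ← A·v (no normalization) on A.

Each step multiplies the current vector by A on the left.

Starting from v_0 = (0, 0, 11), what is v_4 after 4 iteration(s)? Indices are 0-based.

v_0 = (0, 0, 11).
v_1 = A·v_0 = (0, 7, 0).
v_2 = A·v_1 = (0, 1, 11).
v_3 = A·v_2 = (0, 9, 9).
v_4 = A·v_3 = (0, 6, 3).

v_4 = (0, 6, 3)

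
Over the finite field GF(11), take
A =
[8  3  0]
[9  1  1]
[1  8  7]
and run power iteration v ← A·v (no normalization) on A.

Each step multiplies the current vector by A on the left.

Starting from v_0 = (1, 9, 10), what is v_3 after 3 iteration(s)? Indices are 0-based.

v_0 = (1, 9, 10).
v_1 = A·v_0 = (2, 6, 0).
v_2 = A·v_1 = (1, 2, 6).
v_3 = A·v_2 = (3, 6, 4).

v_3 = (3, 6, 4)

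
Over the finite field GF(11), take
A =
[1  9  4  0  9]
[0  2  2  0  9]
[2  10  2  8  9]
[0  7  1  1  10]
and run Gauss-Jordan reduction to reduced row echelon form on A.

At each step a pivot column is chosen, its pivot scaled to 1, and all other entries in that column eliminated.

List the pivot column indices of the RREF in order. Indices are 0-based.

[1] R0 /= 1  ⇒  (1, 9, 4, 0, 9)
     R2 -= 2·R0  ⇒  (0, 3, 5, 8, 2)
[2] R1 /= 2  ⇒  (0, 1, 1, 0, 10)
     R0 -= 9·R1  ⇒  (1, 0, 6, 0, 7)
     R2 -= 3·R1  ⇒  (0, 0, 2, 8, 5)
     R3 -= 7·R1  ⇒  (0, 0, 5, 1, 6)
[3] R2 /= 2  ⇒  (0, 0, 1, 4, 8)
     R0 -= 6·R2  ⇒  (1, 0, 0, 9, 3)
     R1 -= 1·R2  ⇒  (0, 1, 0, 7, 2)
     R3 -= 5·R2  ⇒  (0, 0, 0, 3, 10)
[4] R3 /= 3  ⇒  (0, 0, 0, 1, 7)
     R0 -= 9·R3  ⇒  (1, 0, 0, 0, 6)
     R1 -= 7·R3  ⇒  (0, 1, 0, 0, 8)
     R2 -= 4·R3  ⇒  (0, 0, 1, 0, 2)

pivot columns: 0, 1, 2, 3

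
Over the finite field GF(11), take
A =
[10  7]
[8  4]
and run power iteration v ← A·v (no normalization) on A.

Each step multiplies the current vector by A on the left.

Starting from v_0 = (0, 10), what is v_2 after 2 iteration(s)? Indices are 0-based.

v_0 = (0, 10).
v_1 = A·v_0 = (4, 7).
v_2 = A·v_1 = (1, 5).

v_2 = (1, 5)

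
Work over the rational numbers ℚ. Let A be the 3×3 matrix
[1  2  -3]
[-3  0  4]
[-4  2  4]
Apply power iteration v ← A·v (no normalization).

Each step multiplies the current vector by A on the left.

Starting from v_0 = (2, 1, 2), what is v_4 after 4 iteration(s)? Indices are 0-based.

v_4 = (-224, 604, 824)

v_0 = (2, 1, 2).
v_1 = A·v_0 = (-2, 2, 2).
v_2 = A·v_1 = (-4, 14, 20).
v_3 = A·v_2 = (-36, 92, 124).
v_4 = A·v_3 = (-224, 604, 824).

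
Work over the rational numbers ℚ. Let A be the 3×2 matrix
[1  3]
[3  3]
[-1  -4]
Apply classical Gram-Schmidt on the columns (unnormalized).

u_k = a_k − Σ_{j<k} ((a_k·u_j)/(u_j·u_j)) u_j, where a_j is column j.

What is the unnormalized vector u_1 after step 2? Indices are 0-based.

u_1 = (17/11, -15/11, -28/11)

Step 1: u_0 = a_0 = (1, 3, -1).
Step 2: u_1 = a_1 − (16/11)·u_0 = (17/11, -15/11, -28/11).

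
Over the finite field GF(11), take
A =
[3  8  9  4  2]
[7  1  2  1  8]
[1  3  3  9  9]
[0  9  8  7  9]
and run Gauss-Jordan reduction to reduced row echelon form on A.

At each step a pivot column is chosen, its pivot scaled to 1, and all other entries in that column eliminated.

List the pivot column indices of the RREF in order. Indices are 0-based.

pivot(0,0)=3: scale R0 → (1, 10, 3, 5, 8)
  clear (1,0): R1 −= (7)R0 → (0, 8, 3, 10, 7)
  clear (2,0): R2 −= (1)R0 → (0, 4, 0, 4, 1)
pivot(1,1)=8: scale R1 → (0, 1, 10, 4, 5)
  clear (0,1): R0 −= (10)R1 → (1, 0, 2, 9, 2)
  clear (2,1): R2 −= (4)R1 → (0, 0, 4, 10, 3)
  clear (3,1): R3 −= (9)R1 → (0, 0, 6, 4, 8)
pivot(2,2)=4: scale R2 → (0, 0, 1, 8, 9)
  clear (0,2): R0 −= (2)R2 → (1, 0, 0, 4, 6)
  clear (1,2): R1 −= (10)R2 → (0, 1, 0, 1, 3)
  clear (3,2): R3 −= (6)R2 → (0, 0, 0, 0, 9)
col 3: no nonzero at/below row 3; advance.
pivot(3,4)=9: scale R3 → (0, 0, 0, 0, 1)
  clear (0,4): R0 −= (6)R3 → (1, 0, 0, 4, 0)
  clear (1,4): R1 −= (3)R3 → (0, 1, 0, 1, 0)
  clear (2,4): R2 −= (9)R3 → (0, 0, 1, 8, 0)

pivot columns: 0, 1, 2, 4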